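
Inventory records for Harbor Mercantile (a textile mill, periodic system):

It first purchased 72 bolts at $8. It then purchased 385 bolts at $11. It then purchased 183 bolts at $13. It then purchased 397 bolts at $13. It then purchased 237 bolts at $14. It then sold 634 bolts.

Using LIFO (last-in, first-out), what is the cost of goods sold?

Sale 1 (634) [LIFO — newest first]: 237 @ $14 + 397 @ $13 = $8,479
Ending inventory: 72 @ $8 + 385 @ $11 + 183 @ $13 = $7,190

COGS = $8,479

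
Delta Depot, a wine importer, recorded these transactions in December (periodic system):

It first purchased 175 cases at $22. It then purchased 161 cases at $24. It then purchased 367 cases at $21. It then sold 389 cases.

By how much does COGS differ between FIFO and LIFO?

FIFO COGS: 175 @ $22 + 161 @ $24 + 53 @ $21 = $8,827
LIFO COGS: 367 @ $21 + 22 @ $24 = $8,235
Difference = |$8,827 − $8,235| = $592

$592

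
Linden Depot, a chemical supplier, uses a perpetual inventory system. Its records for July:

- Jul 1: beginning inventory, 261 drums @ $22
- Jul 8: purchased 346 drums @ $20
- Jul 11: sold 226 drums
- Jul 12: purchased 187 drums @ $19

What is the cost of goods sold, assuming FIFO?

Jul 11, 226 sold [FIFO — oldest first]: 226 @ $22 = $4,972
Ending inventory: 35 @ $22 + 346 @ $20 + 187 @ $19 = $11,243

COGS = $4,972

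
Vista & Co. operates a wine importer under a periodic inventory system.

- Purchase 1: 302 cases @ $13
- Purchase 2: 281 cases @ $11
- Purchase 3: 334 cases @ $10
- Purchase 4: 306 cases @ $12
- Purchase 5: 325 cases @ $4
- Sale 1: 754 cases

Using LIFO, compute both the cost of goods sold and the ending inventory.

COGS = $6,202; ending inventory = $9,127

Sale 1 (754) [LIFO — newest first]: 325 @ $4 + 306 @ $12 + 123 @ $10 = $6,202
Ending inventory: 302 @ $13 + 281 @ $11 + 211 @ $10 = $9,127
Check: goods available $15,329 = COGS $6,202 + ending $9,127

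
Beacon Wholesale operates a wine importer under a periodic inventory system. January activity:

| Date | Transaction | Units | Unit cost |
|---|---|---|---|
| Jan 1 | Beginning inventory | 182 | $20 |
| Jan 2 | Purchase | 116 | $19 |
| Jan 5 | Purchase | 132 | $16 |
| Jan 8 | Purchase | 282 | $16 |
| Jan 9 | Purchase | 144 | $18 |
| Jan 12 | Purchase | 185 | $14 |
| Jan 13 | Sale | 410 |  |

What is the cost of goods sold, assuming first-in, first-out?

COGS = $7,636

Jan 13, 410 sold [FIFO — oldest first]: 182 @ $20 + 116 @ $19 + 112 @ $16 = $7,636
Ending inventory: 20 @ $16 + 282 @ $16 + 144 @ $18 + 185 @ $14 = $10,014
Check: goods available $17,650 = COGS $7,636 + ending $10,014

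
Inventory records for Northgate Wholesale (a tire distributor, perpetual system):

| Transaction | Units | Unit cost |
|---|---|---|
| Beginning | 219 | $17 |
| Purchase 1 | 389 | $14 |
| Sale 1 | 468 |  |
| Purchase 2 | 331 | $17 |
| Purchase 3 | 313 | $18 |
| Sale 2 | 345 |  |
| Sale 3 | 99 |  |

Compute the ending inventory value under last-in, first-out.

Ending inventory = $5,780

Sale 1 (468) [LIFO — newest first]: 389 @ $14 + 79 @ $17 = $6,789
Sale 2 (345) [LIFO — newest first]: 313 @ $18 + 32 @ $17 = $6,178
Sale 3 (99) [LIFO — newest first]: 99 @ $17 = $1,683
Total COGS = $6,789 + $6,178 + $1,683 = $14,650
Ending inventory: 140 @ $17 + 200 @ $17 = $5,780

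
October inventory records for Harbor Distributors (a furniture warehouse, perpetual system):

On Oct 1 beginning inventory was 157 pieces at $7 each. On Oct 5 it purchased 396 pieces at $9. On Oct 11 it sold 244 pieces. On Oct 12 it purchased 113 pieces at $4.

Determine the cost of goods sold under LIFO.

COGS = $2,196

Oct 11, 244 sold [LIFO — newest first]: 244 @ $9 = $2,196
Ending inventory: 157 @ $7 + 152 @ $9 + 113 @ $4 = $2,919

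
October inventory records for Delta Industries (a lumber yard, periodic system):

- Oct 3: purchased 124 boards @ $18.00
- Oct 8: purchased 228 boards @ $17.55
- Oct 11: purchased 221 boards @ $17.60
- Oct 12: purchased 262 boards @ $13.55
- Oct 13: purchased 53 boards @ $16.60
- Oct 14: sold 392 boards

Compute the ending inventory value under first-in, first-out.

Oct 14, 392 sold [FIFO — oldest first]: 124 @ $18.00 + 228 @ $17.55 + 40 @ $17.60 = $6,937.40
Ending inventory: 181 @ $17.60 + 262 @ $13.55 + 53 @ $16.60 = $7,615.50
Check: goods available $14,552.90 = COGS $6,937.40 + ending $7,615.50

Ending inventory = $7,615.50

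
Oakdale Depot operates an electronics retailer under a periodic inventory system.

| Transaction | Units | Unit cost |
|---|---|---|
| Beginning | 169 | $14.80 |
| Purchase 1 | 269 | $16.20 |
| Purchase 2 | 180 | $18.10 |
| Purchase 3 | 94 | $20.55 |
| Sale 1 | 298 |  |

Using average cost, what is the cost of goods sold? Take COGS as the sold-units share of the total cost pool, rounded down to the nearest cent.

COGS = $5,042.85

Sale 1, sell 298: 298/712 × $12,048.70 → $5,042.85
Ending inventory (cost pool remaining) = $7,005.85
Check: goods available $12,048.70 = COGS $5,042.85 + ending $7,005.85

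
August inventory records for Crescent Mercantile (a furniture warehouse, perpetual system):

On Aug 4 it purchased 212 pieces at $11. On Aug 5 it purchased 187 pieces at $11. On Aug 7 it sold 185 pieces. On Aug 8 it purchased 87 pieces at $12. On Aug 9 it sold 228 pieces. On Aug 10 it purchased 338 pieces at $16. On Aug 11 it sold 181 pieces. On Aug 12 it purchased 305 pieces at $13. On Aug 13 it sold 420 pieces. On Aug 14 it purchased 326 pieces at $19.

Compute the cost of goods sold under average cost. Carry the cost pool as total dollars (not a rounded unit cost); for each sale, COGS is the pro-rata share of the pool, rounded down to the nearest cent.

After Aug 4: 212 on hand, pool $2,332.00 (≈ $11.0000 each)
After Aug 5: 399 on hand, pool $4,389.00 (≈ $11.0000 each)
Aug 7, sell 185: 185/399 × $4,389.00 → $2,035.00
After Aug 8: 301 on hand, pool $3,398.00 (≈ $11.2890 each)
Aug 9, sell 228: 228/301 × $3,398.00 → $2,573.90
After Aug 10: 411 on hand, pool $6,232.10 (≈ $15.1633 each)
Aug 11, sell 181: 181/411 × $6,232.10 → $2,744.55
After Aug 12: 535 on hand, pool $7,452.55 (≈ $13.9300 each)
Aug 13, sell 420: 420/535 × $7,452.55 → $5,850.60
After Aug 14: 441 on hand, pool $7,795.95 (≈ $17.6779 each)
Total COGS = $2,035.00 + $2,573.90 + $2,744.55 + $5,850.60 = $13,204.05
Ending inventory (cost pool remaining) = $7,795.95
Check: goods available $21,000.00 = COGS $13,204.05 + ending $7,795.95

COGS = $13,204.05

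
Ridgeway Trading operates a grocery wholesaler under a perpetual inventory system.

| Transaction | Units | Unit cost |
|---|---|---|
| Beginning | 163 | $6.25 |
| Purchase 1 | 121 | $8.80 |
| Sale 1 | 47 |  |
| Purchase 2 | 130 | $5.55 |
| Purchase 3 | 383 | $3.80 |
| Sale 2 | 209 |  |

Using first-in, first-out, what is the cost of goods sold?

Sale 1 (47) [FIFO — oldest first]: 47 @ $6.25 = $293.75
Sale 2 (209) [FIFO — oldest first]: 116 @ $6.25 + 93 @ $8.80 = $1,543.40
Total COGS = $293.75 + $1,543.40 = $1,837.15
Ending inventory: 28 @ $8.80 + 130 @ $5.55 + 383 @ $3.80 = $2,423.30

COGS = $1,837.15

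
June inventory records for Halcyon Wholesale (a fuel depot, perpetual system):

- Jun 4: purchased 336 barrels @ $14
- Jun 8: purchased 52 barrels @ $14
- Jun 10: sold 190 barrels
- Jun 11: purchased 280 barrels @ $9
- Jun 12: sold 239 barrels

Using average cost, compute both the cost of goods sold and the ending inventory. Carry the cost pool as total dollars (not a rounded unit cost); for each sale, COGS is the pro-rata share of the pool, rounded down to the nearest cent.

COGS = $5,306.00; ending inventory = $2,646.00

After Jun 4: 336 on hand, pool $4,704.00 (≈ $14.0000 each)
After Jun 8: 388 on hand, pool $5,432.00 (≈ $14.0000 each)
Jun 10, sell 190: 190/388 × $5,432.00 → $2,660.00
After Jun 11: 478 on hand, pool $5,292.00 (≈ $11.0711 each)
Jun 12, sell 239: 239/478 × $5,292.00 → $2,646.00
Total COGS = $2,660.00 + $2,646.00 = $5,306.00
Ending inventory (cost pool remaining) = $2,646.00
Check: goods available $7,952.00 = COGS $5,306.00 + ending $2,646.00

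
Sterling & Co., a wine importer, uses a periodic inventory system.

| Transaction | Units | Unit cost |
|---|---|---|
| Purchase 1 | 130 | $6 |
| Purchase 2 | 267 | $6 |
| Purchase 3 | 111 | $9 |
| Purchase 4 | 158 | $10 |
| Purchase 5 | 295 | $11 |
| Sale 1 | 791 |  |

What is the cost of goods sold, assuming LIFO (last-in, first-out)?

COGS = $7,186

Sale 1 (791) [LIFO — newest first]: 295 @ $11 + 158 @ $10 + 111 @ $9 + 227 @ $6 = $7,186
Ending inventory: 130 @ $6 + 40 @ $6 = $1,020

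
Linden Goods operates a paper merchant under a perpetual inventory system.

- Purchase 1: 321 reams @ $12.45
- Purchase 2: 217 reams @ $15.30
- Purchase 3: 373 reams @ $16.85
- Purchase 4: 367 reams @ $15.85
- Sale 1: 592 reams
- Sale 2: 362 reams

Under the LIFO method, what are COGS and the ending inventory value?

Sale 1 (592) [LIFO — newest first]: 367 @ $15.85 + 225 @ $16.85 = $9,608.20
Sale 2 (362) [LIFO — newest first]: 148 @ $16.85 + 214 @ $15.30 = $5,768.00
Total COGS = $9,608.20 + $5,768.00 = $15,376.20
Ending inventory: 321 @ $12.45 + 3 @ $15.30 = $4,042.35

COGS = $15,376.20; ending inventory = $4,042.35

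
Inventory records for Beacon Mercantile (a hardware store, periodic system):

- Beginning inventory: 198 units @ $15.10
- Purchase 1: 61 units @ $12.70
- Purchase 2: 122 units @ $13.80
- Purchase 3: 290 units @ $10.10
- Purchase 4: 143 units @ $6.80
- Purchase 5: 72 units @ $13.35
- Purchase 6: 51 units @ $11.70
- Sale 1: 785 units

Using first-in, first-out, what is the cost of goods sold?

Sale 1 (785) [FIFO — oldest first]: 198 @ $15.10 + 61 @ $12.70 + 122 @ $13.80 + 290 @ $10.10 + 114 @ $6.80 = $9,152.30
Ending inventory: 29 @ $6.80 + 72 @ $13.35 + 51 @ $11.70 = $1,755.10

COGS = $9,152.30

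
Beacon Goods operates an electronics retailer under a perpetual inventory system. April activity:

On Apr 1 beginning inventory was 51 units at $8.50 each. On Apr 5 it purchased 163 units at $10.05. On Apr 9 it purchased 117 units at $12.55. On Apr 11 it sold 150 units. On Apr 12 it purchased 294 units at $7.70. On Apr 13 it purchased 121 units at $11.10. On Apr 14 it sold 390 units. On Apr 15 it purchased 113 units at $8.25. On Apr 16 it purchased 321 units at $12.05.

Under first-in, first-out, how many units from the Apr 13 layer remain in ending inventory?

121

Apr 11, 150 sold [FIFO — oldest first]: 51 @ $8.50 + 99 @ $10.05 = $1,428.45
Apr 14, 390 sold [FIFO — oldest first]: 64 @ $10.05 + 117 @ $12.55 + 209 @ $7.70 = $3,720.85
Total COGS = $1,428.45 + $3,720.85 = $5,149.30
Ending inventory: 85 @ $7.70 + 121 @ $11.10 + 113 @ $8.25 + 321 @ $12.05 = $6,797.90
Check: goods available $11,947.20 = COGS $5,149.30 + ending $6,797.90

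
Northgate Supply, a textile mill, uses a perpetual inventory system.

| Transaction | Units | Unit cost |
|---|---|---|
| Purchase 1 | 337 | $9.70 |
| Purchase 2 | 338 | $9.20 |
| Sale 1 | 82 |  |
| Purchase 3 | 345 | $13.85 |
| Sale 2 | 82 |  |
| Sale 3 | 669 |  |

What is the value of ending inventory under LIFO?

Sale 1 (82) [LIFO — newest first]: 82 @ $9.20 = $754.40
Sale 2 (82) [LIFO — newest first]: 82 @ $13.85 = $1,135.70
Sale 3 (669) [LIFO — newest first]: 263 @ $13.85 + 256 @ $9.20 + 150 @ $9.70 = $7,452.75
Total COGS = $754.40 + $1,135.70 + $7,452.75 = $9,342.85
Ending inventory: 187 @ $9.70 = $1,813.90
Check: goods available $11,156.75 = COGS $9,342.85 + ending $1,813.90

Ending inventory = $1,813.90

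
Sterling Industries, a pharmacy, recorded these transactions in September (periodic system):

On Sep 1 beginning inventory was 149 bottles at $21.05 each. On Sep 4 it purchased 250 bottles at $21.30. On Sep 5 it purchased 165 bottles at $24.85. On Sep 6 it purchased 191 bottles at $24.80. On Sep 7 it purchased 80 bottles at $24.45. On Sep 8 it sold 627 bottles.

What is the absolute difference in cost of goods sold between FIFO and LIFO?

$737.25

FIFO COGS: 149 @ $21.05 + 250 @ $21.30 + 165 @ $24.85 + 63 @ $24.80 = $14,124.10
LIFO COGS: 80 @ $24.45 + 191 @ $24.80 + 165 @ $24.85 + 191 @ $21.30 = $14,861.35
Difference = |$14,124.10 − $14,861.35| = $737.25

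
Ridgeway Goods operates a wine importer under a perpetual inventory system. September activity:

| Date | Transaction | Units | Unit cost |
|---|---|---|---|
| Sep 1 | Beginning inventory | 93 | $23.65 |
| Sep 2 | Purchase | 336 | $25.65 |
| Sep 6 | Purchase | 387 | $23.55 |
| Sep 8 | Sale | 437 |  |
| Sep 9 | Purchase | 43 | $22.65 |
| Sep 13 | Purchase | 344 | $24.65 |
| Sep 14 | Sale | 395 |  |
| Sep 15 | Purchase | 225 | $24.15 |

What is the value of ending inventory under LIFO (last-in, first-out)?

Sep 8, 437 sold [LIFO — newest first]: 387 @ $23.55 + 50 @ $25.65 = $10,396.35
Sep 14, 395 sold [LIFO — newest first]: 344 @ $24.65 + 43 @ $22.65 + 8 @ $25.65 = $9,658.75
Total COGS = $10,396.35 + $9,658.75 = $20,055.10
Ending inventory: 93 @ $23.65 + 278 @ $25.65 + 225 @ $24.15 = $14,763.90
Check: goods available $34,819.00 = COGS $20,055.10 + ending $14,763.90

Ending inventory = $14,763.90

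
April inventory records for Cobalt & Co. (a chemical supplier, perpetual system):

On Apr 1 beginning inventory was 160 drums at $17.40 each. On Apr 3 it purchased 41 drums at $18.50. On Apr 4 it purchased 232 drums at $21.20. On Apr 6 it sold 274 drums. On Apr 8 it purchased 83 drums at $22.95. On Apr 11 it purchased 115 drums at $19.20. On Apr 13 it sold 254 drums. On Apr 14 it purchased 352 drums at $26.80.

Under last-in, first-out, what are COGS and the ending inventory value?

Apr 6, 274 sold [LIFO — newest first]: 232 @ $21.20 + 41 @ $18.50 + 1 @ $17.40 = $5,694.30
Apr 13, 254 sold [LIFO — newest first]: 115 @ $19.20 + 83 @ $22.95 + 56 @ $17.40 = $5,087.25
Total COGS = $5,694.30 + $5,087.25 = $10,781.55
Ending inventory: 103 @ $17.40 + 352 @ $26.80 = $11,225.80

COGS = $10,781.55; ending inventory = $11,225.80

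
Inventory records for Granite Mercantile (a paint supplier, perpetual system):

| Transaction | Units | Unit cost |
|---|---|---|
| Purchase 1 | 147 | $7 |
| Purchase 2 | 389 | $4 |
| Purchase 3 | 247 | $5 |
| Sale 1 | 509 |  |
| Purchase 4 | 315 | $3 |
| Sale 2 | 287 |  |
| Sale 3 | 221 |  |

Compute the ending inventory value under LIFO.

Ending inventory = $567

Sale 1 (509) [LIFO — newest first]: 247 @ $5 + 262 @ $4 = $2,283
Sale 2 (287) [LIFO — newest first]: 287 @ $3 = $861
Sale 3 (221) [LIFO — newest first]: 28 @ $3 + 127 @ $4 + 66 @ $7 = $1,054
Total COGS = $2,283 + $861 + $1,054 = $4,198
Ending inventory: 81 @ $7 = $567
Check: goods available $4,765 = COGS $4,198 + ending $567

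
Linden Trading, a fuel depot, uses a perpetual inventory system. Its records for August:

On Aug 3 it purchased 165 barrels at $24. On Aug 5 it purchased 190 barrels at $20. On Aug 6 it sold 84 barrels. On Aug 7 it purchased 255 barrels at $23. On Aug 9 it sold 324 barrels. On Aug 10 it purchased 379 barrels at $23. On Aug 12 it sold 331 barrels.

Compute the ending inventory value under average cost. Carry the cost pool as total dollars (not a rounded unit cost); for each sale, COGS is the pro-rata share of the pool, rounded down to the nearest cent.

Ending inventory = $5,698.92

After Aug 3: 165 on hand, pool $3,960.00 (≈ $24.0000 each)
After Aug 5: 355 on hand, pool $7,760.00 (≈ $21.8592 each)
Aug 6, sell 84: 84/355 × $7,760.00 → $1,836.16
After Aug 7: 526 on hand, pool $11,788.84 (≈ $22.4122 each)
Aug 9, sell 324: 324/526 × $11,788.84 → $7,261.56
After Aug 10: 581 on hand, pool $13,244.28 (≈ $22.7957 each)
Aug 12, sell 331: 331/581 × $13,244.28 → $7,545.36
Total COGS = $1,836.16 + $7,261.56 + $7,545.36 = $16,643.08
Ending inventory (cost pool remaining) = $5,698.92
Check: goods available $22,342.00 = COGS $16,643.08 + ending $5,698.92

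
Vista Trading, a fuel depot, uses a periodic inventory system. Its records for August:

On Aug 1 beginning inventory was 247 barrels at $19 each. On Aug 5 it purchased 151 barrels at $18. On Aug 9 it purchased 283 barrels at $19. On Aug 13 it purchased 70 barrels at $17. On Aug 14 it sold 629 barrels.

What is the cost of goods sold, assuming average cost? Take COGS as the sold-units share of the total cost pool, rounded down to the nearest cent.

Aug 14, sell 629: 629/751 × $13,978.00 → $11,707.27
Ending inventory (cost pool remaining) = $2,270.73
Check: goods available $13,978.00 = COGS $11,707.27 + ending $2,270.73

COGS = $11,707.27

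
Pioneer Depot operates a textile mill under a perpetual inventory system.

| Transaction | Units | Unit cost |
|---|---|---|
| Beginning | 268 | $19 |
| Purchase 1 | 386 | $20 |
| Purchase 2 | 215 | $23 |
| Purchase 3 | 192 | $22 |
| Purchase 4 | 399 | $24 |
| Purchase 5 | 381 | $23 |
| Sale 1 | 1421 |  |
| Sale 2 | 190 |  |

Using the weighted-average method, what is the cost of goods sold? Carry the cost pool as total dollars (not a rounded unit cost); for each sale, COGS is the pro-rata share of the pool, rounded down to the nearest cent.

COGS = $35,282.73

After Beginning: 268 on hand, pool $5,092.00 (≈ $19.0000 each)
After Purchase 1: 654 on hand, pool $12,812.00 (≈ $19.5902 each)
After Purchase 2: 869 on hand, pool $17,757.00 (≈ $20.4338 each)
After Purchase 3: 1061 on hand, pool $21,981.00 (≈ $20.7172 each)
After Purchase 4: 1460 on hand, pool $31,557.00 (≈ $21.6144 each)
After Purchase 5: 1841 on hand, pool $40,320.00 (≈ $21.9011 each)
Sale 1, sell 1421: 1421/1841 × $40,320.00 → $31,121.52
Sale 2, sell 190: 190/420 × $9,198.48 → $4,161.21
Total COGS = $31,121.52 + $4,161.21 = $35,282.73
Ending inventory (cost pool remaining) = $5,037.27
Check: goods available $40,320.00 = COGS $35,282.73 + ending $5,037.27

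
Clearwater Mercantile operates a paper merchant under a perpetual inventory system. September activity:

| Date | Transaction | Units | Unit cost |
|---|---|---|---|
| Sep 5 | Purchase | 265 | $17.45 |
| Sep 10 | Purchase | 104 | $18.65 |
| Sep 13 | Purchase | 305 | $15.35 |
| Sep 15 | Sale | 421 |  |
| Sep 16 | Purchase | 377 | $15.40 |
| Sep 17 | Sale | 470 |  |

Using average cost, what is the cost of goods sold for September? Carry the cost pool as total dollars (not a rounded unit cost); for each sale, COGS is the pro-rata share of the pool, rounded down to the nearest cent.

COGS = $14,504.84

After Sep 5: 265 on hand, pool $4,624.25 (≈ $17.4500 each)
After Sep 10: 369 on hand, pool $6,563.85 (≈ $17.7882 each)
After Sep 13: 674 on hand, pool $11,245.60 (≈ $16.6849 each)
Sep 15, sell 421: 421/674 × $11,245.60 → $7,024.32
After Sep 16: 630 on hand, pool $10,027.08 (≈ $15.9160 each)
Sep 17, sell 470: 470/630 × $10,027.08 → $7,480.52
Total COGS = $7,024.32 + $7,480.52 = $14,504.84
Ending inventory (cost pool remaining) = $2,546.56
Check: goods available $17,051.40 = COGS $14,504.84 + ending $2,546.56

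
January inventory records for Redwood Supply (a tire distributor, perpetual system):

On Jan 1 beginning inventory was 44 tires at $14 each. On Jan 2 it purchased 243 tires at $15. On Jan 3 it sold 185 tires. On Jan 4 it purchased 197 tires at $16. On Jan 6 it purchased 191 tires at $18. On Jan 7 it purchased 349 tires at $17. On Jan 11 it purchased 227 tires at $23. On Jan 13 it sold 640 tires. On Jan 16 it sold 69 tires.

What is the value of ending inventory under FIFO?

Jan 3, 185 sold [FIFO — oldest first]: 44 @ $14 + 141 @ $15 = $2,731
Jan 13, 640 sold [FIFO — oldest first]: 102 @ $15 + 197 @ $16 + 191 @ $18 + 150 @ $17 = $10,670
Jan 16, 69 sold [FIFO — oldest first]: 69 @ $17 = $1,173
Total COGS = $2,731 + $10,670 + $1,173 = $14,574
Ending inventory: 130 @ $17 + 227 @ $23 = $7,431
Check: goods available $22,005 = COGS $14,574 + ending $7,431

Ending inventory = $7,431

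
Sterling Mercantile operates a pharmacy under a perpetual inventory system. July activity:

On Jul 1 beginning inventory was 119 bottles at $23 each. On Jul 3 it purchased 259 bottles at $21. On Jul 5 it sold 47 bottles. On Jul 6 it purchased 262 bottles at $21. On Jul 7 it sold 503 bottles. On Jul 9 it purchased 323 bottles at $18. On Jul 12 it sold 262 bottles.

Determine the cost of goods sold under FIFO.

COGS = $16,774

Jul 5, 47 sold [FIFO — oldest first]: 47 @ $23 = $1,081
Jul 7, 503 sold [FIFO — oldest first]: 72 @ $23 + 259 @ $21 + 172 @ $21 = $10,707
Jul 12, 262 sold [FIFO — oldest first]: 90 @ $21 + 172 @ $18 = $4,986
Total COGS = $1,081 + $10,707 + $4,986 = $16,774
Ending inventory: 151 @ $18 = $2,718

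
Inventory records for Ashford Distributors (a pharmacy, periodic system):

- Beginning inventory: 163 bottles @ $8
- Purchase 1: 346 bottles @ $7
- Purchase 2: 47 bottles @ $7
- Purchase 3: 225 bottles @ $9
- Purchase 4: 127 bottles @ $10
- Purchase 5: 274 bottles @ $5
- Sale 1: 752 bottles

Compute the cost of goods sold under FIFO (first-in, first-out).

Sale 1 (752) [FIFO — oldest first]: 163 @ $8 + 346 @ $7 + 47 @ $7 + 196 @ $9 = $5,819
Ending inventory: 29 @ $9 + 127 @ $10 + 274 @ $5 = $2,901

COGS = $5,819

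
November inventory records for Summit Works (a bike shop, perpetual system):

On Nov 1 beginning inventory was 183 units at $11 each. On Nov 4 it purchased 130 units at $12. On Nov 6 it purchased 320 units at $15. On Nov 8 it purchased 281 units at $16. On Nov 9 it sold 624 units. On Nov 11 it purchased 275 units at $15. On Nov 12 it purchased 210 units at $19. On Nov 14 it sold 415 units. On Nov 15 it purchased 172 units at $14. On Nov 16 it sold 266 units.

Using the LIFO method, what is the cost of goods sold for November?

COGS = $20,383

Nov 9, 624 sold [LIFO — newest first]: 281 @ $16 + 320 @ $15 + 23 @ $12 = $9,572
Nov 14, 415 sold [LIFO — newest first]: 210 @ $19 + 205 @ $15 = $7,065
Nov 16, 266 sold [LIFO — newest first]: 172 @ $14 + 70 @ $15 + 24 @ $12 = $3,746
Total COGS = $9,572 + $7,065 + $3,746 = $20,383
Ending inventory: 183 @ $11 + 83 @ $12 = $3,009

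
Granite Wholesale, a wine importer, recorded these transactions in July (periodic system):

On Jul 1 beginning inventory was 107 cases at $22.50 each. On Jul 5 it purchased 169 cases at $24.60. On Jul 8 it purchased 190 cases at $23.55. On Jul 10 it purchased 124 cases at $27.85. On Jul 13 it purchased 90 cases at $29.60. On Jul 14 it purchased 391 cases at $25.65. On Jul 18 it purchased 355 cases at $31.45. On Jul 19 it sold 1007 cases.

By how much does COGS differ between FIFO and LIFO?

$2,873.80

FIFO COGS: 107 @ $22.50 + 169 @ $24.60 + 190 @ $23.55 + 124 @ $27.85 + 90 @ $29.60 + 327 @ $25.65 = $25,544.35
LIFO COGS: 355 @ $31.45 + 391 @ $25.65 + 90 @ $29.60 + 124 @ $27.85 + 47 @ $23.55 = $28,418.15
Difference = |$25,544.35 − $28,418.15| = $2,873.80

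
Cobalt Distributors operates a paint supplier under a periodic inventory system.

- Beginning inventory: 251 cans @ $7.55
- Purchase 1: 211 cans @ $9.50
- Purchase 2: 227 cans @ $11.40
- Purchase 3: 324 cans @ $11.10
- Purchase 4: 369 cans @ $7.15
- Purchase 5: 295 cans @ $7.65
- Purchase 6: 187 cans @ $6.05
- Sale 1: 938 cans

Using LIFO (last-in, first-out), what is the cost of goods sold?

Sale 1 (938) [LIFO — newest first]: 187 @ $6.05 + 295 @ $7.65 + 369 @ $7.15 + 87 @ $11.10 = $6,992.15
Ending inventory: 251 @ $7.55 + 211 @ $9.50 + 227 @ $11.40 + 237 @ $11.10 = $9,118.05
Check: goods available $16,110.20 = COGS $6,992.15 + ending $9,118.05

COGS = $6,992.15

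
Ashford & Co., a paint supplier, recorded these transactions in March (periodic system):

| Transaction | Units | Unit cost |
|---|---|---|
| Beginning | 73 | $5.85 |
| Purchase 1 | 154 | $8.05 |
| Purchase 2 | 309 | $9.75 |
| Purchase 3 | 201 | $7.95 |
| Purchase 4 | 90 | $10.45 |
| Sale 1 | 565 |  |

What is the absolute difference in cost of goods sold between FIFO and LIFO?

$299.90

FIFO COGS: 73 @ $5.85 + 154 @ $8.05 + 309 @ $9.75 + 29 @ $7.95 = $4,910.05
LIFO COGS: 90 @ $10.45 + 201 @ $7.95 + 274 @ $9.75 = $5,209.95
Difference = |$4,910.05 − $5,209.95| = $299.90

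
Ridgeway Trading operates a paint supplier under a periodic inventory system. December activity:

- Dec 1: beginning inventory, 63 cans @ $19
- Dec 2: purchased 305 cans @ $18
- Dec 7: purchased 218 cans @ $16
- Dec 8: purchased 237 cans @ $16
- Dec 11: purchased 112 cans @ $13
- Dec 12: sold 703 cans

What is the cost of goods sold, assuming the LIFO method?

COGS = $11,184

Dec 12, 703 sold [LIFO — newest first]: 112 @ $13 + 237 @ $16 + 218 @ $16 + 136 @ $18 = $11,184
Ending inventory: 63 @ $19 + 169 @ $18 = $4,239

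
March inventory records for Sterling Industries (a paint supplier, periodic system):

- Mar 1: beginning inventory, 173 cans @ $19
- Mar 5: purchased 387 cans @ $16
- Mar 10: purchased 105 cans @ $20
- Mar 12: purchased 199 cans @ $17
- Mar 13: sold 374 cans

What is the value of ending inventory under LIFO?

Mar 13, 374 sold [LIFO — newest first]: 199 @ $17 + 105 @ $20 + 70 @ $16 = $6,603
Ending inventory: 173 @ $19 + 317 @ $16 = $8,359

Ending inventory = $8,359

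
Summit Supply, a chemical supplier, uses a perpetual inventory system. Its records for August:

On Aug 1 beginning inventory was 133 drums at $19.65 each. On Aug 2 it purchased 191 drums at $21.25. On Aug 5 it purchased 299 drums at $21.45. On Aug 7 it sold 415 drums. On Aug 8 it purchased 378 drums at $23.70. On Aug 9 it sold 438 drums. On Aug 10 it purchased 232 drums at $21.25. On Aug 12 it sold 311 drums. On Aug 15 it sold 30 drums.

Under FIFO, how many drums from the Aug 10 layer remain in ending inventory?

Aug 7, 415 sold [FIFO — oldest first]: 133 @ $19.65 + 191 @ $21.25 + 91 @ $21.45 = $8,624.15
Aug 9, 438 sold [FIFO — oldest first]: 208 @ $21.45 + 230 @ $23.70 = $9,912.60
Aug 12, 311 sold [FIFO — oldest first]: 148 @ $23.70 + 163 @ $21.25 = $6,971.35
Aug 15, 30 sold [FIFO — oldest first]: 30 @ $21.25 = $637.50
Total COGS = $8,624.15 + $9,912.60 + $6,971.35 + $637.50 = $26,145.60
Ending inventory: 39 @ $21.25 = $828.75
Check: goods available $26,974.35 = COGS $26,145.60 + ending $828.75

39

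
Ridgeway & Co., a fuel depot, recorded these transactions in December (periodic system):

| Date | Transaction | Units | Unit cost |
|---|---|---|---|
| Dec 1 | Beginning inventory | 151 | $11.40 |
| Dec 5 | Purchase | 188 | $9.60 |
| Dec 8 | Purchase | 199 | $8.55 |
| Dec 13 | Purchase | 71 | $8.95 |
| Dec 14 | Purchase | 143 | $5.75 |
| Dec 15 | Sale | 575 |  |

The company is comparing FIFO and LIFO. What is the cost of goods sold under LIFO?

COGS = $4,714.35

FIFO COGS: 151 @ $11.40 + 188 @ $9.60 + 199 @ $8.55 + 37 @ $8.95 = $5,558.80
LIFO COGS: 143 @ $5.75 + 71 @ $8.95 + 199 @ $8.55 + 162 @ $9.60 = $4,714.35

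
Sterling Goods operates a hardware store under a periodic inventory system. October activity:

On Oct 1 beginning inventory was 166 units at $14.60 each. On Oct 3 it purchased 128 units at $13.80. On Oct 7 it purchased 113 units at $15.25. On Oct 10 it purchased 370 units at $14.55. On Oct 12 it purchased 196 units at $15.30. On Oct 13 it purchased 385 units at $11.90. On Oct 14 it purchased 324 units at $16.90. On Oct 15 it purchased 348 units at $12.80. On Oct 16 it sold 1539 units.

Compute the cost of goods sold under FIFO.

Oct 16, 1539 sold [FIFO — oldest first]: 166 @ $14.60 + 128 @ $13.80 + 113 @ $15.25 + 370 @ $14.55 + 196 @ $15.30 + 385 @ $11.90 + 181 @ $16.90 = $21,935.95
Ending inventory: 143 @ $16.90 + 348 @ $12.80 = $6,871.10
Check: goods available $28,807.05 = COGS $21,935.95 + ending $6,871.10

COGS = $21,935.95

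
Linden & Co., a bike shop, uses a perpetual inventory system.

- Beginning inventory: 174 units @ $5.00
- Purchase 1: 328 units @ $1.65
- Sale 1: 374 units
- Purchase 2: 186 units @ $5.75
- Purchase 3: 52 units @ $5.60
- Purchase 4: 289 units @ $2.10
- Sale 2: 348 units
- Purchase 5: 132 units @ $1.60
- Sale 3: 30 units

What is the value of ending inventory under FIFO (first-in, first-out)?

Sale 1 (374) [FIFO — oldest first]: 174 @ $5.00 + 200 @ $1.65 = $1,200.00
Sale 2 (348) [FIFO — oldest first]: 128 @ $1.65 + 186 @ $5.75 + 34 @ $5.60 = $1,471.10
Sale 3 (30) [FIFO — oldest first]: 18 @ $5.60 + 12 @ $2.10 = $126.00
Total COGS = $1,200.00 + $1,471.10 + $126.00 = $2,797.10
Ending inventory: 277 @ $2.10 + 132 @ $1.60 = $792.90

Ending inventory = $792.90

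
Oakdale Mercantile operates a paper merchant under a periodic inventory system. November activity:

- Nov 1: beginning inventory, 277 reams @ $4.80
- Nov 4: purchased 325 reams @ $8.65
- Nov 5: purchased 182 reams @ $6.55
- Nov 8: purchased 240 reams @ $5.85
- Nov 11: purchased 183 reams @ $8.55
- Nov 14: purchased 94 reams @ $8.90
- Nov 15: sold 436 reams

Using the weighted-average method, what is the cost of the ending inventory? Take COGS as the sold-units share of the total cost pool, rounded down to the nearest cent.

Nov 15, sell 436: 436/1301 × $9,138.20 → $3,062.45
Ending inventory (cost pool remaining) = $6,075.75
Check: goods available $9,138.20 = COGS $3,062.45 + ending $6,075.75

Ending inventory = $6,075.75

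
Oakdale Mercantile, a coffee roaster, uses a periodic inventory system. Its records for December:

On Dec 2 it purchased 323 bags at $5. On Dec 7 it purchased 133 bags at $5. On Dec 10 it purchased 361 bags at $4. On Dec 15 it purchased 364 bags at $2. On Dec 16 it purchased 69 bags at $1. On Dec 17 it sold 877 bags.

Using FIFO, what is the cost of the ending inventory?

Ending inventory = $677

Dec 17, 877 sold [FIFO — oldest first]: 323 @ $5 + 133 @ $5 + 361 @ $4 + 60 @ $2 = $3,844
Ending inventory: 304 @ $2 + 69 @ $1 = $677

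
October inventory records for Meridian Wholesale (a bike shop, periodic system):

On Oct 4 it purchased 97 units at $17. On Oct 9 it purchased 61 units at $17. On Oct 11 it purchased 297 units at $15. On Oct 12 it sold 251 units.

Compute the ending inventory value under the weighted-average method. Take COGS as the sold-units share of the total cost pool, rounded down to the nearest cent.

Oct 12, sell 251: 251/455 × $7,141.00 → $3,939.32
Ending inventory (cost pool remaining) = $3,201.68

Ending inventory = $3,201.68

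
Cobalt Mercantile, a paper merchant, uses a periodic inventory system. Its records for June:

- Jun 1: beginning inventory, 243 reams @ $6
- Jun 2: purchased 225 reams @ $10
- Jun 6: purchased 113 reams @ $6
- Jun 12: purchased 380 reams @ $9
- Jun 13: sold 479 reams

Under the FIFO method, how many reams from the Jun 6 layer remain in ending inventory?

Jun 13, 479 sold [FIFO — oldest first]: 243 @ $6 + 225 @ $10 + 11 @ $6 = $3,774
Ending inventory: 102 @ $6 + 380 @ $9 = $4,032

102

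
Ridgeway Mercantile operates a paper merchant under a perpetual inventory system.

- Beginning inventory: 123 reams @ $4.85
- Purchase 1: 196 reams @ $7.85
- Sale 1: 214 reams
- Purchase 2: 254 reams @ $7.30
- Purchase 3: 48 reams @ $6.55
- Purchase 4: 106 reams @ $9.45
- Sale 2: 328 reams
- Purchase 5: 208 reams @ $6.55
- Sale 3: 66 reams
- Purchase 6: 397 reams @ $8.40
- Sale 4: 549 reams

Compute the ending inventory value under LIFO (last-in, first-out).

Ending inventory = $1,020.25

Sale 1 (214) [LIFO — newest first]: 196 @ $7.85 + 18 @ $4.85 = $1,625.90
Sale 2 (328) [LIFO — newest first]: 106 @ $9.45 + 48 @ $6.55 + 174 @ $7.30 = $2,586.30
Sale 3 (66) [LIFO — newest first]: 66 @ $6.55 = $432.30
Sale 4 (549) [LIFO — newest first]: 397 @ $8.40 + 142 @ $6.55 + 10 @ $7.30 = $4,337.90
Total COGS = $1,625.90 + $2,586.30 + $432.30 + $4,337.90 = $8,982.40
Ending inventory: 105 @ $4.85 + 70 @ $7.30 = $1,020.25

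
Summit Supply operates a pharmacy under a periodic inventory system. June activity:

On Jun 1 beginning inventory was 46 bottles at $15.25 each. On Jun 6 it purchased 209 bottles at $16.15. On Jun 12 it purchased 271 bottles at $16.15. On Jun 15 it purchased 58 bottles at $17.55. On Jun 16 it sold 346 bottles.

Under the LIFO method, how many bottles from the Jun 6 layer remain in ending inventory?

192

Jun 16, 346 sold [LIFO — newest first]: 58 @ $17.55 + 271 @ $16.15 + 17 @ $16.15 = $5,669.10
Ending inventory: 46 @ $15.25 + 192 @ $16.15 = $3,802.30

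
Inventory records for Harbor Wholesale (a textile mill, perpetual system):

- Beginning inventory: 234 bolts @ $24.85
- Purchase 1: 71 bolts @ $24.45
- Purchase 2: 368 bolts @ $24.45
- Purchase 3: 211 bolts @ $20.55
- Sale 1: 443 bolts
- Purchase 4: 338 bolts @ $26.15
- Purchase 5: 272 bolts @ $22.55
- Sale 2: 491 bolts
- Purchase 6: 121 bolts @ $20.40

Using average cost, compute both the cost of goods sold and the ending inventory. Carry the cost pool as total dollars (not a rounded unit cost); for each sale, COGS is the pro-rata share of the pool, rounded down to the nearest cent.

COGS = $22,327.85; ending inventory = $15,997.35

After Beginning: 234 on hand, pool $5,814.90 (≈ $24.8500 each)
After Purchase 1: 305 on hand, pool $7,550.85 (≈ $24.7569 each)
After Purchase 2: 673 on hand, pool $16,548.45 (≈ $24.5891 each)
After Purchase 3: 884 on hand, pool $20,884.50 (≈ $23.6250 each)
Sale 1, sell 443: 443/884 × $20,884.50 → $10,465.87
After Purchase 4: 779 on hand, pool $19,257.33 (≈ $24.7206 each)
After Purchase 5: 1051 on hand, pool $25,390.93 (≈ $24.1588 each)
Sale 2, sell 491: 491/1051 × $25,390.93 → $11,861.98
After Purchase 6: 681 on hand, pool $15,997.35 (≈ $23.4910 each)
Total COGS = $10,465.87 + $11,861.98 = $22,327.85
Ending inventory (cost pool remaining) = $15,997.35
Check: goods available $38,325.20 = COGS $22,327.85 + ending $15,997.35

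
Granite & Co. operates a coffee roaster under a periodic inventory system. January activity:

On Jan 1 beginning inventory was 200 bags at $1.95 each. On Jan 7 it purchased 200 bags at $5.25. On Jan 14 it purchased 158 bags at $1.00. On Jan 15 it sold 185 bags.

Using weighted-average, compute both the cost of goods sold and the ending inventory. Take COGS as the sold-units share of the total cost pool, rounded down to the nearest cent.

Jan 15, sell 185: 185/558 × $1,598.00 → $529.80
Ending inventory (cost pool remaining) = $1,068.20

COGS = $529.80; ending inventory = $1,068.20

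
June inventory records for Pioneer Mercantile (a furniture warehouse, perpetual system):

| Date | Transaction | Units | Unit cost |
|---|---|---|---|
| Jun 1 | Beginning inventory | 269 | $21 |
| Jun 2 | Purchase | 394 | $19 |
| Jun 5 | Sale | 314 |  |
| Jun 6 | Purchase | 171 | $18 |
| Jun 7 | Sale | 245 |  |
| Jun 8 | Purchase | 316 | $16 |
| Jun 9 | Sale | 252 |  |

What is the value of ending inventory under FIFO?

Ending inventory = $5,470

Jun 5, 314 sold [FIFO — oldest first]: 269 @ $21 + 45 @ $19 = $6,504
Jun 7, 245 sold [FIFO — oldest first]: 245 @ $19 = $4,655
Jun 9, 252 sold [FIFO — oldest first]: 104 @ $19 + 148 @ $18 = $4,640
Total COGS = $6,504 + $4,655 + $4,640 = $15,799
Ending inventory: 23 @ $18 + 316 @ $16 = $5,470
Check: goods available $21,269 = COGS $15,799 + ending $5,470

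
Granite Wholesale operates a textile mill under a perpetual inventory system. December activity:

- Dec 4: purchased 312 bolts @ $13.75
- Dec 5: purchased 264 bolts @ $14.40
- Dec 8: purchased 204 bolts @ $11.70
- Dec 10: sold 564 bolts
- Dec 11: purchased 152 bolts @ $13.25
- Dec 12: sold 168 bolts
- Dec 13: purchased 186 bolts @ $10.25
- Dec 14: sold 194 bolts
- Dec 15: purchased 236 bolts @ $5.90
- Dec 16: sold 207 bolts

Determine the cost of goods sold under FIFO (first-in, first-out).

Dec 10, 564 sold [FIFO — oldest first]: 312 @ $13.75 + 252 @ $14.40 = $7,918.80
Dec 12, 168 sold [FIFO — oldest first]: 12 @ $14.40 + 156 @ $11.70 = $1,998.00
Dec 14, 194 sold [FIFO — oldest first]: 48 @ $11.70 + 146 @ $13.25 = $2,496.10
Dec 16, 207 sold [FIFO — oldest first]: 6 @ $13.25 + 186 @ $10.25 + 15 @ $5.90 = $2,074.50
Total COGS = $7,918.80 + $1,998.00 + $2,496.10 + $2,074.50 = $14,487.40
Ending inventory: 221 @ $5.90 = $1,303.90
Check: goods available $15,791.30 = COGS $14,487.40 + ending $1,303.90

COGS = $14,487.40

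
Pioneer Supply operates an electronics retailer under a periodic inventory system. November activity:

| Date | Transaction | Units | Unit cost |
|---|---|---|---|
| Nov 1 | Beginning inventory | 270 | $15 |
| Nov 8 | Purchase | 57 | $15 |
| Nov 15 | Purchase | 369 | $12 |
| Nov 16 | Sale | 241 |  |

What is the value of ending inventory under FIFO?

Ending inventory = $5,718

Nov 16, 241 sold [FIFO — oldest first]: 241 @ $15 = $3,615
Ending inventory: 29 @ $15 + 57 @ $15 + 369 @ $12 = $5,718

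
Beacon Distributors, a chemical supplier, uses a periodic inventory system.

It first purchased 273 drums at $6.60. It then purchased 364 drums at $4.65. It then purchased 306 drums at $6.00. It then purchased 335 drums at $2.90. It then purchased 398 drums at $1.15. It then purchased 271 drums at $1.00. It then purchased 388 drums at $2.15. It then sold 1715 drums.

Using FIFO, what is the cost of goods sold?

COGS = $6,798.60

Sale 1 (1715) [FIFO — oldest first]: 273 @ $6.60 + 364 @ $4.65 + 306 @ $6.00 + 335 @ $2.90 + 398 @ $1.15 + 39 @ $1.00 = $6,798.60
Ending inventory: 232 @ $1.00 + 388 @ $2.15 = $1,066.20
Check: goods available $7,864.80 = COGS $6,798.60 + ending $1,066.20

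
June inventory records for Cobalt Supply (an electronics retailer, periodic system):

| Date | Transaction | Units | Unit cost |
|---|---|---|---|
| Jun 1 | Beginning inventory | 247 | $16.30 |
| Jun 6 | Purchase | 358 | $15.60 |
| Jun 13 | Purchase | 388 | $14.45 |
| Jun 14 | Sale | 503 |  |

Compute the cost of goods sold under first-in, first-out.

Jun 14, 503 sold [FIFO — oldest first]: 247 @ $16.30 + 256 @ $15.60 = $8,019.70
Ending inventory: 102 @ $15.60 + 388 @ $14.45 = $7,197.80

COGS = $8,019.70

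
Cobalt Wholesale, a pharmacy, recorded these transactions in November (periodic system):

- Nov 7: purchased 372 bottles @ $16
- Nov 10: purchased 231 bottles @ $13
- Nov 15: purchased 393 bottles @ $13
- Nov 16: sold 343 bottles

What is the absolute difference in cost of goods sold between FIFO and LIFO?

$1,029

FIFO COGS: 343 @ $16 = $5,488
LIFO COGS: 343 @ $13 = $4,459
Difference = |$5,488 − $4,459| = $1,029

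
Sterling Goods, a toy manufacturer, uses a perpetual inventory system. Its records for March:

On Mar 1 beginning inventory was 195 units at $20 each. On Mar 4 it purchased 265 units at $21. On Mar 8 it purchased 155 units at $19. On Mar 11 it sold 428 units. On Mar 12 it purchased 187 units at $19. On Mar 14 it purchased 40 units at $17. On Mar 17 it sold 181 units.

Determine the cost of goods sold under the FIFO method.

COGS = $12,296

Mar 11, 428 sold [FIFO — oldest first]: 195 @ $20 + 233 @ $21 = $8,793
Mar 17, 181 sold [FIFO — oldest first]: 32 @ $21 + 149 @ $19 = $3,503
Total COGS = $8,793 + $3,503 = $12,296
Ending inventory: 6 @ $19 + 187 @ $19 + 40 @ $17 = $4,347
Check: goods available $16,643 = COGS $12,296 + ending $4,347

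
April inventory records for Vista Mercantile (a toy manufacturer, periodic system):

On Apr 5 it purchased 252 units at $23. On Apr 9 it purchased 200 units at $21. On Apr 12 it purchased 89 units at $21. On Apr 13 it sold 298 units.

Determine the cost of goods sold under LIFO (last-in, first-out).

COGS = $6,276

Apr 13, 298 sold [LIFO — newest first]: 89 @ $21 + 200 @ $21 + 9 @ $23 = $6,276
Ending inventory: 243 @ $23 = $5,589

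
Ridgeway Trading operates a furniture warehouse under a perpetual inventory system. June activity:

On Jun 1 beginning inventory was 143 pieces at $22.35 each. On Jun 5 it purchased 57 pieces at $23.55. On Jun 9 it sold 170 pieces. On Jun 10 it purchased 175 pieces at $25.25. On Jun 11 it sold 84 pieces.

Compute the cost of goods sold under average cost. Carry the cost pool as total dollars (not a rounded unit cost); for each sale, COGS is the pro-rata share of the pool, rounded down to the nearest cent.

After Jun 1: 143 on hand, pool $3,196.05 (≈ $22.3500 each)
After Jun 5: 200 on hand, pool $4,538.40 (≈ $22.6920 each)
Jun 9, sell 170: 170/200 × $4,538.40 → $3,857.64
After Jun 10: 205 on hand, pool $5,099.51 (≈ $24.8757 each)
Jun 11, sell 84: 84/205 × $5,099.51 → $2,089.55
Total COGS = $3,857.64 + $2,089.55 = $5,947.19
Ending inventory (cost pool remaining) = $3,009.96
Check: goods available $8,957.15 = COGS $5,947.19 + ending $3,009.96

COGS = $5,947.19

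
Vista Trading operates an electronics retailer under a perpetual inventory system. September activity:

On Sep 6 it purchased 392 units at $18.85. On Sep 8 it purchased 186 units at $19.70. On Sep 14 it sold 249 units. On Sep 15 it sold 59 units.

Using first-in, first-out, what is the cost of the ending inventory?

Ending inventory = $5,247.60

Sep 14, 249 sold [FIFO — oldest first]: 249 @ $18.85 = $4,693.65
Sep 15, 59 sold [FIFO — oldest first]: 59 @ $18.85 = $1,112.15
Total COGS = $4,693.65 + $1,112.15 = $5,805.80
Ending inventory: 84 @ $18.85 + 186 @ $19.70 = $5,247.60
Check: goods available $11,053.40 = COGS $5,805.80 + ending $5,247.60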